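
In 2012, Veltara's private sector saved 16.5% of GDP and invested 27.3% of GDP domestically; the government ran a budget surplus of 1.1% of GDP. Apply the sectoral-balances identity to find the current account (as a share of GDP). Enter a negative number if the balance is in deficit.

By the sectoral-balances identity, CA = (S_private - I) + (T - G).
Private balance = 16.5 - 27.3 = -10.8
Government balance (T - G) = 1.1
CA = -10.8 + 1.1 = -9.7

-9.7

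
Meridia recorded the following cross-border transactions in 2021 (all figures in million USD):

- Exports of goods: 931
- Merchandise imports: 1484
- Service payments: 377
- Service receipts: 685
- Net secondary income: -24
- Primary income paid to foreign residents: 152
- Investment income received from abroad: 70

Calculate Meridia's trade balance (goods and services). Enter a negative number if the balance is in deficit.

-245

Goods balance = 931 - 1484 = -553
Services balance = 685 - 377 = 308
Trade balance (goods + services) = -553 + 308 = -245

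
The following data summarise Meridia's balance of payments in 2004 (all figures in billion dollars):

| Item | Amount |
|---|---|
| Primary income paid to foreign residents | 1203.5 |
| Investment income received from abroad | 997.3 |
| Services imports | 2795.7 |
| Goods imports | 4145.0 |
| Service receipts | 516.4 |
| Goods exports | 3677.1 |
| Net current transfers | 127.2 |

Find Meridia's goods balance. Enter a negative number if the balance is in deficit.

-467.9

Goods balance = 3677.1 - 4145.0 = -467.9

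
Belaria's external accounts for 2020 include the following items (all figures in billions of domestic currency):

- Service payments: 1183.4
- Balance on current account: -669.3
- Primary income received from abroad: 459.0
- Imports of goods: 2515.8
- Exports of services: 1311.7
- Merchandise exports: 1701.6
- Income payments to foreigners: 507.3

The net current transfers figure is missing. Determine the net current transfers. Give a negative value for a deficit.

Current account = goods balance + services balance + net primary income + net secondary income
Sum of the known components = -734.2
Net current transfers = CA - (known components) = -669.3 - (-734.2) = 64.9

64.9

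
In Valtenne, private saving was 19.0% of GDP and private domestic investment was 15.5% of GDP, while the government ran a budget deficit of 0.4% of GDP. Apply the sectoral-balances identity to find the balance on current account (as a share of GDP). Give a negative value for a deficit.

By the sectoral-balances identity, CA = (S_private - I) + (T - G).
Private balance = 19.0 - 15.5 = 3.5
Government balance (T - G) = -0.4
CA = 3.5 + (-0.4) = 3.1

3.1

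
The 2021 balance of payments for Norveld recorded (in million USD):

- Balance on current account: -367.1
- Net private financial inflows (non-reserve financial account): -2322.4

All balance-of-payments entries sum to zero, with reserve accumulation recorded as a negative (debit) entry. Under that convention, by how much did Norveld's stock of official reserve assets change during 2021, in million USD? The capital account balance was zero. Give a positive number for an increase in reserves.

-2689.5

Official reserve transactions balance = -((-367.1) + (-2322.4)) = 2689.5
An accumulation of reserves is recorded as a debit (negative entry), so the change in the stock of reserves is the negative of that balance.
Change in official reserves = -(2689.5) = -2689.5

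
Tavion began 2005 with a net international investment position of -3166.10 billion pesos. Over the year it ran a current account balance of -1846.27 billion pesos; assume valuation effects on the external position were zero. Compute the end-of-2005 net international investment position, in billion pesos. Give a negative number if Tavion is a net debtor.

-5012.37

With no valuation effects, change in NIIP = current account = -1846.27
End-of-year NIIP = -3166.10 + (-1846.27) = -5012.37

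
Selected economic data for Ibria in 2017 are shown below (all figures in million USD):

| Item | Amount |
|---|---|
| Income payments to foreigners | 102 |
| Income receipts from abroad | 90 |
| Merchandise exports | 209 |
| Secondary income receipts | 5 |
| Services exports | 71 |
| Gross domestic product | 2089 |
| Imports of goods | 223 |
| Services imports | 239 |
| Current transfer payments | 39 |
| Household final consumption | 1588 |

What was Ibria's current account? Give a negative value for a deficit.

-228

Goods balance = 209 - 223 = -14
Services balance = 71 - 239 = -168
Trade balance (goods + services) = -14 + (-168) = -182
Net primary income = 90 - 102 = -12
Net secondary income = 5 - 39 = -34
Current account = -182 + (-12) + (-34) = -228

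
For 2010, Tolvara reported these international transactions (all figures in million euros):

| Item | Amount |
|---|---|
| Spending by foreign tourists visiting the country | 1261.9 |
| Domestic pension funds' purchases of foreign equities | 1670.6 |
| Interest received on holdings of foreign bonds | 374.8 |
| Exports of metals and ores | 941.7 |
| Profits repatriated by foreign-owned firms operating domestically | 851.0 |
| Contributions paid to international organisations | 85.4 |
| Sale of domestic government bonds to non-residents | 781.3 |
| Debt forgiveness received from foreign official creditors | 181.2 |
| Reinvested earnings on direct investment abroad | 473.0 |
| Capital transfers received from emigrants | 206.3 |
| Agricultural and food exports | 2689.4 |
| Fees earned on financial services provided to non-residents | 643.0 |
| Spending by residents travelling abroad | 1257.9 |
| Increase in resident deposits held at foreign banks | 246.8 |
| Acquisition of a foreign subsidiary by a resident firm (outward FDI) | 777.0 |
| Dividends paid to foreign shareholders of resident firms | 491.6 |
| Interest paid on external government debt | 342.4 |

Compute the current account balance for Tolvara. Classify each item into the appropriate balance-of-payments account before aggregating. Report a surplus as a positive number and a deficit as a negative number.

3355.5

Goods: 2689.4 + 941.7 = 3631.1
Services: 643.0 + 1261.9 - 1257.9 = 647.0
Primary income: -342.4 + 473.0 - 491.6 + 374.8 - 851.0 = -837.2
Secondary income: -85.4
Current account = 3631.1 + 647.0 + (-837.2) + (-85.4) = 3355.5
(Excluded from the current account — financial account: domestic pension funds' purchases of foreign equities 1670.6, sale of domestic government bonds to non-residents 781.3, increase in resident deposits held at foreign banks 246.8, acquisition of a foreign subsidiary by a resident firm (outward FDI) 777.0; capital account: debt forgiveness received from foreign official creditors 181.2, capital transfers received from emigrants 206.3.)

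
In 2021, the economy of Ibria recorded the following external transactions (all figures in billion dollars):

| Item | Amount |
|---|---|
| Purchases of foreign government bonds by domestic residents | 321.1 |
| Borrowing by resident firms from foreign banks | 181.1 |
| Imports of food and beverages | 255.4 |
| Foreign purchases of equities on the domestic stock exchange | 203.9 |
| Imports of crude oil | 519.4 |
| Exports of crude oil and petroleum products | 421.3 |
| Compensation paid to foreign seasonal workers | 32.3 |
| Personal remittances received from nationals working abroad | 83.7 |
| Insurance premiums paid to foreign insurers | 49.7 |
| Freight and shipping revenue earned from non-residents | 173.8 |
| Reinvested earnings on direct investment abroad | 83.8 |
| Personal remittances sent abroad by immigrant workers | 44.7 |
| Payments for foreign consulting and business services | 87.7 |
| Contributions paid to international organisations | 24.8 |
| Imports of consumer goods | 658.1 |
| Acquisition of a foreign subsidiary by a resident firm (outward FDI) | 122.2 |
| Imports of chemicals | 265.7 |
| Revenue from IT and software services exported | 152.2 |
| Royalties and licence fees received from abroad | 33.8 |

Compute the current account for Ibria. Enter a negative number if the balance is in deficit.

Goods: 421.3 - 519.4 - 658.1 - 255.4 - 265.7 = -1277.3
Services: -87.7 + 152.2 + 173.8 + 33.8 - 49.7 = 222.4
Primary income: -32.3 + 83.8 = 51.5
Secondary income: -44.7 - 24.8 + 83.7 = 14.2
Current account = (-1277.3) + 222.4 + 51.5 + 14.2 = -989.2
(Excluded from the current account — financial account: purchases of foreign government bonds by domestic residents 321.1, borrowing by resident firms from foreign banks 181.1, foreign purchases of equities on the domestic stock exchange 203.9, acquisition of a foreign subsidiary by a resident firm (outward FDI) 122.2.)

-989.2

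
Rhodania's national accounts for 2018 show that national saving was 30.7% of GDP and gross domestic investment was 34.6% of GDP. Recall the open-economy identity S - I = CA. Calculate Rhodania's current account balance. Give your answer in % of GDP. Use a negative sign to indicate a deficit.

CA = S - I = 30.7 - 34.6 = -3.9

-3.9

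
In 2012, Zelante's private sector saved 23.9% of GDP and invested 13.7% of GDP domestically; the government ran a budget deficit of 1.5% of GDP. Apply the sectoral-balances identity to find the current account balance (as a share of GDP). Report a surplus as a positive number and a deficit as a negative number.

8.7

By the sectoral-balances identity, CA = (S_private - I) + (T - G).
Private balance = 23.9 - 13.7 = 10.2
Government balance (T - G) = -1.5
CA = 10.2 + (-1.5) = 8.7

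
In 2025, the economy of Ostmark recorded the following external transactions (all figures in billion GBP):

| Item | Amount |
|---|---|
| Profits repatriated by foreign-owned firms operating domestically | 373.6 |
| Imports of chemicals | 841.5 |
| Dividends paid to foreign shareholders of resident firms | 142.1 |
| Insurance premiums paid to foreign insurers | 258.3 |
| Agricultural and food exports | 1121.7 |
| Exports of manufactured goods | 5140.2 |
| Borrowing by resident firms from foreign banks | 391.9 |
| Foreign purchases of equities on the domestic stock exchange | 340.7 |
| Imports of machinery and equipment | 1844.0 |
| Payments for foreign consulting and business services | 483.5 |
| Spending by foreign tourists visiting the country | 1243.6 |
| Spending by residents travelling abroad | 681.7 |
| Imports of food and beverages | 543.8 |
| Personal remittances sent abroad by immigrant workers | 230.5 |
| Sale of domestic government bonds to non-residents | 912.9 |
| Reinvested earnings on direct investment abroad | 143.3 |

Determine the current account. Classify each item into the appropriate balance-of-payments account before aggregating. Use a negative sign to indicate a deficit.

2249.8

Goods: -841.5 + 5140.2 - 543.8 - 1844.0 + 1121.7 = 3032.6
Services: 1243.6 - 258.3 - 483.5 - 681.7 = -179.9
Primary income: -142.1 - 373.6 + 143.3 = -372.4
Secondary income: -230.5
Current account = 3032.6 + (-179.9) + (-372.4) + (-230.5) = 2249.8
(Excluded from the current account — financial account: borrowing by resident firms from foreign banks 391.9, foreign purchases of equities on the domestic stock exchange 340.7, sale of domestic government bonds to non-residents 912.9.)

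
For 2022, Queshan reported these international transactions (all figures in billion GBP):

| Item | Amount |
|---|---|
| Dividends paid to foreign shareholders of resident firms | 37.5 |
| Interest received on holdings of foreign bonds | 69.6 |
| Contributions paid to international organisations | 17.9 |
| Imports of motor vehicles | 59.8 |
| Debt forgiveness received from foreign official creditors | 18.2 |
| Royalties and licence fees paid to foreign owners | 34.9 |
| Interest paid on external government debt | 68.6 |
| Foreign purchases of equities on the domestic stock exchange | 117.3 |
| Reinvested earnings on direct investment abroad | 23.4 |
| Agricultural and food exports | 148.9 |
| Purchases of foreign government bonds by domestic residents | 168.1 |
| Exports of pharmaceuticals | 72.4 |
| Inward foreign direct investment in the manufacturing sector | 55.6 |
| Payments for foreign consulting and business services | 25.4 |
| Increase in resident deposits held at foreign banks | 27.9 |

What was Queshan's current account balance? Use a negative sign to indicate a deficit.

70.2

Goods: -59.8 + 72.4 + 148.9 = 161.5
Services: -34.9 - 25.4 = -60.3
Primary income: 69.6 - 68.6 - 37.5 + 23.4 = -13.1
Secondary income: -17.9
Current account = 161.5 + (-60.3) + (-13.1) + (-17.9) = 70.2
(Excluded from the current account — capital account: debt forgiveness received from foreign official creditors 18.2; financial account: foreign purchases of equities on the domestic stock exchange 117.3, purchases of foreign government bonds by domestic residents 168.1, inward foreign direct investment in the manufacturing sector 55.6, increase in resident deposits held at foreign banks 27.9.)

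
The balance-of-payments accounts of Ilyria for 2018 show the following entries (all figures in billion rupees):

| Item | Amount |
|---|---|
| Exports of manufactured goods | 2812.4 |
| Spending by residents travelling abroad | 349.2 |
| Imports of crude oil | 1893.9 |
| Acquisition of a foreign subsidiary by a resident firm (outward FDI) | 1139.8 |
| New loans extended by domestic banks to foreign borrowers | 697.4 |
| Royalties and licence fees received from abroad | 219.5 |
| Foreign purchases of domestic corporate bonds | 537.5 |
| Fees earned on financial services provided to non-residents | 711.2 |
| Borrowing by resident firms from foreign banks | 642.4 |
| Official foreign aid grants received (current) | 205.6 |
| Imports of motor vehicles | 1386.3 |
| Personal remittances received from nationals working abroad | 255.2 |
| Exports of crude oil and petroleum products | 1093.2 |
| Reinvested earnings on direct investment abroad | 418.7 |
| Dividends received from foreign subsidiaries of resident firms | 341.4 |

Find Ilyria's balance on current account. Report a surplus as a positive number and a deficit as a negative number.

2427.8

Goods: -1386.3 + 1093.2 + 2812.4 - 1893.9 = 625.4
Services: 219.5 + 711.2 - 349.2 = 581.5
Primary income: 341.4 + 418.7 = 760.1
Secondary income: 255.2 + 205.6 = 460.8
Current account = 625.4 + 581.5 + 760.1 + 460.8 = 2427.8
(Excluded from the current account — financial account: acquisition of a foreign subsidiary by a resident firm (outward FDI) 1139.8, new loans extended by domestic banks to foreign borrowers 697.4, foreign purchases of domestic corporate bonds 537.5, borrowing by resident firms from foreign banks 642.4.)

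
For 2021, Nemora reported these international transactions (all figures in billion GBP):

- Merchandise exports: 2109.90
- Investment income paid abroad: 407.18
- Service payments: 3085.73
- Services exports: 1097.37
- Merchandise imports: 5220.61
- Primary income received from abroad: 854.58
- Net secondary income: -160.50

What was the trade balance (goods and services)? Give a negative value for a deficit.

Goods balance = 2109.90 - 5220.61 = -3110.71
Services balance = 1097.37 - 3085.73 = -1988.36
Trade balance (goods + services) = -3110.71 + (-1988.36) = -5099.07

-5099.07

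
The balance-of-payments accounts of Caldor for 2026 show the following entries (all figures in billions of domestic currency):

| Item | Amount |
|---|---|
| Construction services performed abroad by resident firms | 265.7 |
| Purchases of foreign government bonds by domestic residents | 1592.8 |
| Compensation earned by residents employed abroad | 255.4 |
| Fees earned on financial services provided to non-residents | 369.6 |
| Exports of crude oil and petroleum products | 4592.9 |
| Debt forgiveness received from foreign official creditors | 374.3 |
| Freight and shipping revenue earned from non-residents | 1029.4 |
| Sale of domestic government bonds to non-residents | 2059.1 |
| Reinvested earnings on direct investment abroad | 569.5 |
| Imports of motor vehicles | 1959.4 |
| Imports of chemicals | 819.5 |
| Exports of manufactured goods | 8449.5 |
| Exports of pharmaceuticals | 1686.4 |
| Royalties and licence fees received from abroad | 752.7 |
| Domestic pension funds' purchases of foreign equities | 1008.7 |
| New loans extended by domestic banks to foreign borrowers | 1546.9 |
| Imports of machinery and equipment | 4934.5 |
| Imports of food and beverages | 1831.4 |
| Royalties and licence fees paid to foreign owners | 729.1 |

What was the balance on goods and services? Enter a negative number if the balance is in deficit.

Goods: 8449.5 - 1959.4 + 1686.4 + 4592.9 - 819.5 - 4934.5 - 1831.4 = 5184.0
Services: 265.7 + 1029.4 + 369.6 + 752.7 - 729.1 = 1688.3
Trade balance = 5184.0 + 1688.3 = 6872.3
(Excluded from the trade balance — financial account: purchases of foreign government bonds by domestic residents 1592.8, sale of domestic government bonds to non-residents 2059.1, domestic pension funds' purchases of foreign equities 1008.7, new loans extended by domestic banks to foreign borrowers 1546.9; primary income: compensation earned by residents employed abroad 255.4, reinvested earnings on direct investment abroad 569.5; capital account: debt forgiveness received from foreign official creditors 374.3.)

6872.3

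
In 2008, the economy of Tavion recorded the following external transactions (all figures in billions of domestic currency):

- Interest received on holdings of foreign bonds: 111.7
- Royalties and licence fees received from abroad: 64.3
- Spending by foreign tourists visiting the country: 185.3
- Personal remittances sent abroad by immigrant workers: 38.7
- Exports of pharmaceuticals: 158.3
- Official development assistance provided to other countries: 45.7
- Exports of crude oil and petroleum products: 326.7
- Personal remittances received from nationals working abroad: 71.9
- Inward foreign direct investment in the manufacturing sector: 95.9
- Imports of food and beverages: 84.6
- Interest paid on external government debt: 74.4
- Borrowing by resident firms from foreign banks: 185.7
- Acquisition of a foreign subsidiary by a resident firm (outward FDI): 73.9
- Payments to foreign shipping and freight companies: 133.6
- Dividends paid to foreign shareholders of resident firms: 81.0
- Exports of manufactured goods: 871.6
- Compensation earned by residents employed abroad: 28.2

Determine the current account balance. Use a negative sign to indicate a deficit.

Goods: 158.3 - 84.6 + 871.6 + 326.7 = 1272.0
Services: -133.6 + 64.3 + 185.3 = 116.0
Primary income: -74.4 + 28.2 + 111.7 - 81.0 = -15.5
Secondary income: -45.7 - 38.7 + 71.9 = -12.5
Current account = 1272.0 + 116.0 + (-15.5) + (-12.5) = 1360.0
(Excluded from the current account — financial account: inward foreign direct investment in the manufacturing sector 95.9, borrowing by resident firms from foreign banks 185.7, acquisition of a foreign subsidiary by a resident firm (outward FDI) 73.9.)

1360.0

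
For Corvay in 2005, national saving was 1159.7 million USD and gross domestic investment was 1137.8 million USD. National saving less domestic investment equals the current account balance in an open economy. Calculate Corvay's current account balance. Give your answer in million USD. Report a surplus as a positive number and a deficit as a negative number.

21.9

S - I = CA (net lending to the rest of the world).
CA = S - I = 1159.7 - 1137.8 = 21.9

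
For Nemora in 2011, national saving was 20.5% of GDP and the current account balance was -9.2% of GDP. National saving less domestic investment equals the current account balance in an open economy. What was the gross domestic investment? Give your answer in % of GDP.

I = S - CA = 20.5 - (-9.2) = 29.7

29.7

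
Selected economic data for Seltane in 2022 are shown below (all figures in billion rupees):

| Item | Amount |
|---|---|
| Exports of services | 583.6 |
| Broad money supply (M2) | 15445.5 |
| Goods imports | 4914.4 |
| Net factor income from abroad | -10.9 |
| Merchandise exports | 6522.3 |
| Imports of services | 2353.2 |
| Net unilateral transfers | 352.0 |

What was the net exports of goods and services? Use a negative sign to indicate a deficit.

Goods balance = 6522.3 - 4914.4 = 1607.9
Services balance = 583.6 - 2353.2 = -1769.6
Trade balance (goods + services) = 1607.9 + (-1769.6) = -161.7

-161.7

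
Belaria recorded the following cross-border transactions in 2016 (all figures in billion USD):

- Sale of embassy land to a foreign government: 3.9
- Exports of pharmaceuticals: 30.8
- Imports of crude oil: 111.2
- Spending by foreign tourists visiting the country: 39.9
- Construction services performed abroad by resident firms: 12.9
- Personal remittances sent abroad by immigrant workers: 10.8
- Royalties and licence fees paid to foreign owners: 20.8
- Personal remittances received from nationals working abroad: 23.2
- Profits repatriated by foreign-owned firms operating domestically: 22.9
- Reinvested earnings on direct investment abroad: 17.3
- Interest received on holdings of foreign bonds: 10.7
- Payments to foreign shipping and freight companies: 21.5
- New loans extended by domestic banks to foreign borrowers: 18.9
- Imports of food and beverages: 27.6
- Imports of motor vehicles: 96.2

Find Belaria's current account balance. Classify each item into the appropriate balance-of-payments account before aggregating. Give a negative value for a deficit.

-176.2

Goods: 30.8 - 27.6 - 96.2 - 111.2 = -204.2
Services: -20.8 + 39.9 + 12.9 - 21.5 = 10.5
Primary income: 10.7 - 22.9 + 17.3 = 5.1
Secondary income: 23.2 - 10.8 = 12.4
Current account = (-204.2) + 10.5 + 5.1 + 12.4 = -176.2
(Excluded from the current account — capital account: sale of embassy land to a foreign government 3.9; financial account: new loans extended by domestic banks to foreign borrowers 18.9.)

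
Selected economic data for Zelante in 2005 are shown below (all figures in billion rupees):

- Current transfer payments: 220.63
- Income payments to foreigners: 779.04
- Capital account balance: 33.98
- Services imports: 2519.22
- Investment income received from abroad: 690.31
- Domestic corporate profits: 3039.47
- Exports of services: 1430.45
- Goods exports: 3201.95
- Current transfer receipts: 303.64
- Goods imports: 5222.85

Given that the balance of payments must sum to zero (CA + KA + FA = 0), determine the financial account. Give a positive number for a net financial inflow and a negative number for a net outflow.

3081.41

Goods balance = 3201.95 - 5222.85 = -2020.90
Services balance = 1430.45 - 2519.22 = -1088.77
Trade balance (goods + services) = -2020.90 + (-1088.77) = -3109.67
Net primary income = 690.31 - 779.04 = -88.73
Net secondary income = 303.64 - 220.63 = 83.01
Current account = -3109.67 + (-88.73) + 83.01 = -3115.39
Financial account = -(-3115.39 + 33.98) = 3081.41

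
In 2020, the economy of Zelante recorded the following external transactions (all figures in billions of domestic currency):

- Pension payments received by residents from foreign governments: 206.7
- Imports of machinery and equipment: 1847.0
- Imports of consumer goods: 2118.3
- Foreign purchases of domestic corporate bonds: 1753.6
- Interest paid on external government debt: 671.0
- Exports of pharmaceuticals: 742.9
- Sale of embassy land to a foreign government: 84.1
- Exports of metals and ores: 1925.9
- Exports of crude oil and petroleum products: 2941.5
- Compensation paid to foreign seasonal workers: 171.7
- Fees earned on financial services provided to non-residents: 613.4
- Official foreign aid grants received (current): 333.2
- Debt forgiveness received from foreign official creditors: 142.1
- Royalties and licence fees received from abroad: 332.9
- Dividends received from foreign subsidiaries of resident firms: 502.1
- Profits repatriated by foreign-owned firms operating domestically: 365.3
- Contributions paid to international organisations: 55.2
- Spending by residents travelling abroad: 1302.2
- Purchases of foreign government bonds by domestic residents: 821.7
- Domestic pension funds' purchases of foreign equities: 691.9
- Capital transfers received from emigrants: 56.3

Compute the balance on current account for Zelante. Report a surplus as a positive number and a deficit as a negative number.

Goods: 742.9 + 1925.9 + 2941.5 - 2118.3 - 1847.0 = 1645.0
Services: 613.4 - 1302.2 + 332.9 = -355.9
Primary income: -365.3 + 502.1 - 671.0 - 171.7 = -705.9
Secondary income: 206.7 + 333.2 - 55.2 = 484.7
Current account = 1645.0 + (-355.9) + (-705.9) + 484.7 = 1067.9
(Excluded from the current account — financial account: foreign purchases of domestic corporate bonds 1753.6, purchases of foreign government bonds by domestic residents 821.7, domestic pension funds' purchases of foreign equities 691.9; capital account: sale of embassy land to a foreign government 84.1, debt forgiveness received from foreign official creditors 142.1, capital transfers received from emigrants 56.3.)

1067.9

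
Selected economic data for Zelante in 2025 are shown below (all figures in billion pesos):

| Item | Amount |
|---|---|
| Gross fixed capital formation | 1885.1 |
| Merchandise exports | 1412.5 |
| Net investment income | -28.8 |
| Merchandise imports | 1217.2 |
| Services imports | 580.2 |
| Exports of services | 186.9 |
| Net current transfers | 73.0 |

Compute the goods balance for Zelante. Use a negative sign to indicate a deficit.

195.3

Goods balance = 1412.5 - 1217.2 = 195.3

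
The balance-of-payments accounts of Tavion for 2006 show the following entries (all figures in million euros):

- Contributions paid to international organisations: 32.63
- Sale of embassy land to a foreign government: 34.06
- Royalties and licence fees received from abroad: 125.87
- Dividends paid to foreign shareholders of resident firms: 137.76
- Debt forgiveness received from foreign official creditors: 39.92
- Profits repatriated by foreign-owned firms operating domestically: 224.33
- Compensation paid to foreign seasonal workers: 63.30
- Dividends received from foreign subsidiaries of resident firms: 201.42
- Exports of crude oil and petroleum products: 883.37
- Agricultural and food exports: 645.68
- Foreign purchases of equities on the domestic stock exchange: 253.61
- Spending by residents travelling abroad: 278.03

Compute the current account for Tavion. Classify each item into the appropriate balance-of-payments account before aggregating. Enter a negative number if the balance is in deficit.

Goods: 645.68 + 883.37 = 1529.05
Services: 125.87 - 278.03 = -152.16
Primary income: 201.42 - 137.76 - 63.30 - 224.33 = -223.97
Secondary income: -32.63
Current account = 1529.05 + (-152.16) + (-223.97) + (-32.63) = 1120.29
(Excluded from the current account — capital account: sale of embassy land to a foreign government 34.06, debt forgiveness received from foreign official creditors 39.92; financial account: foreign purchases of equities on the domestic stock exchange 253.61.)

1120.29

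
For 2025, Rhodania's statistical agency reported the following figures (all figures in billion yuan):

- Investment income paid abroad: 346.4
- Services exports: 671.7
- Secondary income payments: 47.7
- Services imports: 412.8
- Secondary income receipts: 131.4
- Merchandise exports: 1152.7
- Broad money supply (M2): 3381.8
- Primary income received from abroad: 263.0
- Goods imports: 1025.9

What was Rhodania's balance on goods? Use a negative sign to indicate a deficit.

Goods balance = 1152.7 - 1025.9 = 126.8

126.8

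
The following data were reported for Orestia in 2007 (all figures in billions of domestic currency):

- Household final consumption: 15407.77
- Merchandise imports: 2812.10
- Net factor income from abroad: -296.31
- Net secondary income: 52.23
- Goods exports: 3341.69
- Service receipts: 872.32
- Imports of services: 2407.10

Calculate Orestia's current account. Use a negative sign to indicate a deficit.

-1249.27

Goods balance = 3341.69 - 2812.10 = 529.59
Services balance = 872.32 - 2407.10 = -1534.78
Trade balance (goods + services) = 529.59 + (-1534.78) = -1005.19
Net primary income = -296.31
Net secondary income = 52.23
Current account = -1005.19 + (-296.31) + 52.23 = -1249.27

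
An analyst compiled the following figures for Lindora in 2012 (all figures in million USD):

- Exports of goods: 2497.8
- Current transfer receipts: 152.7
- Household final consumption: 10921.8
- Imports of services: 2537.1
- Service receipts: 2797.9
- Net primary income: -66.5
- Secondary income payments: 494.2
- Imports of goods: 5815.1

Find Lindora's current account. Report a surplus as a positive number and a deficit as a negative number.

-3464.5

Goods balance = 2497.8 - 5815.1 = -3317.3
Services balance = 2797.9 - 2537.1 = 260.8
Trade balance (goods + services) = -3317.3 + 260.8 = -3056.5
Net primary income = -66.5
Net secondary income = 152.7 - 494.2 = -341.5
Current account = -3056.5 + (-66.5) + (-341.5) = -3464.5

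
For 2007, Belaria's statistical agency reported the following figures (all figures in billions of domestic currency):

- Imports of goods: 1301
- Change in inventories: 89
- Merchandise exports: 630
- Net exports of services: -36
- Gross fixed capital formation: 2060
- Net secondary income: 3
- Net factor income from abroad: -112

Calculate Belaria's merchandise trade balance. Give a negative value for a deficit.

Goods balance = 630 - 1301 = -671

-671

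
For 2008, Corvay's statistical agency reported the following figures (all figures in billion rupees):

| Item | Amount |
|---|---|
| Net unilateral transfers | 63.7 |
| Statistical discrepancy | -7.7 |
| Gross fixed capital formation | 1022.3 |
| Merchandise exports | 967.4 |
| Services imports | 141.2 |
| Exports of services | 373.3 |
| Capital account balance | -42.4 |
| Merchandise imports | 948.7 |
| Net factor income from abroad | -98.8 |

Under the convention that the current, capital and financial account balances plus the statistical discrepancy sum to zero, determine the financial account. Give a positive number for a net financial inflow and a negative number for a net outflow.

-165.6

Goods balance = 967.4 - 948.7 = 18.7
Services balance = 373.3 - 141.2 = 232.1
Trade balance (goods + services) = 18.7 + 232.1 = 250.8
Net primary income = -98.8
Net secondary income = 63.7
Current account = 250.8 + (-98.8) + 63.7 = 215.7
Financial account = -(215.7 + (-42.4) + (-7.7)) = -165.6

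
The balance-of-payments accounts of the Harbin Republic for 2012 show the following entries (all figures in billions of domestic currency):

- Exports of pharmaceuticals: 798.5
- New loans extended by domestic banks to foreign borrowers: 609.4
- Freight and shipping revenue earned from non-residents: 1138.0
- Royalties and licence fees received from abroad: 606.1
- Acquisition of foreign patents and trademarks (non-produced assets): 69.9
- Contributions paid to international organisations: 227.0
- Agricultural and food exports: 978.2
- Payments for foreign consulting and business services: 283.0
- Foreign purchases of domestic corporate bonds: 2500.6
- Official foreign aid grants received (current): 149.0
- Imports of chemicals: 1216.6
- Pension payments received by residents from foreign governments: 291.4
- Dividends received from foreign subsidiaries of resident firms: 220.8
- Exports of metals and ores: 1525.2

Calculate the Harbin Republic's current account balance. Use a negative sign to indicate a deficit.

3980.6

Goods: -1216.6 + 1525.2 + 978.2 + 798.5 = 2085.3
Services: -283.0 + 606.1 + 1138.0 = 1461.1
Primary income: 220.8
Secondary income: 149.0 + 291.4 - 227.0 = 213.4
Current account = 2085.3 + 1461.1 + 220.8 + 213.4 = 3980.6
(Excluded from the current account — financial account: new loans extended by domestic banks to foreign borrowers 609.4, foreign purchases of domestic corporate bonds 2500.6; capital account: acquisition of foreign patents and trademarks (non-produced assets) 69.9.)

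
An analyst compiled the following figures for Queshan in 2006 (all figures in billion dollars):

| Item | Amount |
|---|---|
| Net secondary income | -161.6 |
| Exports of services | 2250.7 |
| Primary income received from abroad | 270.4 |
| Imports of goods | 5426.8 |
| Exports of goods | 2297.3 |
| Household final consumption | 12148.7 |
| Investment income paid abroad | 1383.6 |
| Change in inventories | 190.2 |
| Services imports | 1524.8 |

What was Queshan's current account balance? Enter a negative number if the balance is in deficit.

Goods balance = 2297.3 - 5426.8 = -3129.5
Services balance = 2250.7 - 1524.8 = 725.9
Trade balance (goods + services) = -3129.5 + 725.9 = -2403.6
Net primary income = 270.4 - 1383.6 = -1113.2
Net secondary income = -161.6
Current account = -2403.6 + (-1113.2) + (-161.6) = -3678.4

-3678.4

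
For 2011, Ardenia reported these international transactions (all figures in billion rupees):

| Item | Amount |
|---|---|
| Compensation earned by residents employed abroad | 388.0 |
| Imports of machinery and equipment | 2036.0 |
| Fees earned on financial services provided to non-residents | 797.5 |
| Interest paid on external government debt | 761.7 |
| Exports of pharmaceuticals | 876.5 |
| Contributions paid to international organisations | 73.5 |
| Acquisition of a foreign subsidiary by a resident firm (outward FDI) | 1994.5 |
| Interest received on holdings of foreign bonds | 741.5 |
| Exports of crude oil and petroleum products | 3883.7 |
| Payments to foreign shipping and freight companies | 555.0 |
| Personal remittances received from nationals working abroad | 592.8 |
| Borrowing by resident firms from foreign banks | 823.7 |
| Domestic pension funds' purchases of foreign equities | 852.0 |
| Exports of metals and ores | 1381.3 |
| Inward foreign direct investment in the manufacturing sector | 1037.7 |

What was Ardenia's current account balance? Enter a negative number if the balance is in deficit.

5235.1

Goods: -2036.0 + 876.5 + 3883.7 + 1381.3 = 4105.5
Services: 797.5 - 555.0 = 242.5
Primary income: 388.0 + 741.5 - 761.7 = 367.8
Secondary income: -73.5 + 592.8 = 519.3
Current account = 4105.5 + 242.5 + 367.8 + 519.3 = 5235.1
(Excluded from the current account — financial account: acquisition of a foreign subsidiary by a resident firm (outward FDI) 1994.5, borrowing by resident firms from foreign banks 823.7, domestic pension funds' purchases of foreign equities 852.0, inward foreign direct investment in the manufacturing sector 1037.7.)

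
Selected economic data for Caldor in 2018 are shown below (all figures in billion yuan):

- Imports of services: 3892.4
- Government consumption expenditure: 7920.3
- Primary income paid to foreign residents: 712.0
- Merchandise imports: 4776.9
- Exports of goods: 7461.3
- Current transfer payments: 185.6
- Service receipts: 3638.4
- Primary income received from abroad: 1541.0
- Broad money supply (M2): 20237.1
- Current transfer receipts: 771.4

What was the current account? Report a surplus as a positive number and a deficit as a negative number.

3845.2

Goods balance = 7461.3 - 4776.9 = 2684.4
Services balance = 3638.4 - 3892.4 = -254.0
Trade balance (goods + services) = 2684.4 + (-254.0) = 2430.4
Net primary income = 1541.0 - 712.0 = 829.0
Net secondary income = 771.4 - 185.6 = 585.8
Current account = 2430.4 + 829.0 + 585.8 = 3845.2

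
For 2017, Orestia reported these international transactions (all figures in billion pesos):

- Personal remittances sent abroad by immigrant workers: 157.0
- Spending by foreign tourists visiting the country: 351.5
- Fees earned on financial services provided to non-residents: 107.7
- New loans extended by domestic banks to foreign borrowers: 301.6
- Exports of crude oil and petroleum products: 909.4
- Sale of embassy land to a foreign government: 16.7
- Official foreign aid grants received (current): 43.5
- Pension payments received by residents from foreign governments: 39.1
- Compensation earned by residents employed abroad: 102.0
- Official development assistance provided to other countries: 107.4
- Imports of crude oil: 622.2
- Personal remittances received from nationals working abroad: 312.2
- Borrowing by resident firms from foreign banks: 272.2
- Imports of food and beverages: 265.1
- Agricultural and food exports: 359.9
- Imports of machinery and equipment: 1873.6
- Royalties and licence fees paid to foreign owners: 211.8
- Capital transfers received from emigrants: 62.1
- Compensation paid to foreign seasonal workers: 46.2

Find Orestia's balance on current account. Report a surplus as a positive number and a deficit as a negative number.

Goods: -1873.6 + 359.9 - 622.2 + 909.4 - 265.1 = -1491.6
Services: -211.8 + 351.5 + 107.7 = 247.4
Primary income: 102.0 - 46.2 = 55.8
Secondary income: 39.1 + 312.2 + 43.5 - 157.0 - 107.4 = 130.4
Current account = (-1491.6) + 247.4 + 55.8 + 130.4 = -1058.0
(Excluded from the current account — financial account: new loans extended by domestic banks to foreign borrowers 301.6, borrowing by resident firms from foreign banks 272.2; capital account: sale of embassy land to a foreign government 16.7, capital transfers received from emigrants 62.1.)

-1058.0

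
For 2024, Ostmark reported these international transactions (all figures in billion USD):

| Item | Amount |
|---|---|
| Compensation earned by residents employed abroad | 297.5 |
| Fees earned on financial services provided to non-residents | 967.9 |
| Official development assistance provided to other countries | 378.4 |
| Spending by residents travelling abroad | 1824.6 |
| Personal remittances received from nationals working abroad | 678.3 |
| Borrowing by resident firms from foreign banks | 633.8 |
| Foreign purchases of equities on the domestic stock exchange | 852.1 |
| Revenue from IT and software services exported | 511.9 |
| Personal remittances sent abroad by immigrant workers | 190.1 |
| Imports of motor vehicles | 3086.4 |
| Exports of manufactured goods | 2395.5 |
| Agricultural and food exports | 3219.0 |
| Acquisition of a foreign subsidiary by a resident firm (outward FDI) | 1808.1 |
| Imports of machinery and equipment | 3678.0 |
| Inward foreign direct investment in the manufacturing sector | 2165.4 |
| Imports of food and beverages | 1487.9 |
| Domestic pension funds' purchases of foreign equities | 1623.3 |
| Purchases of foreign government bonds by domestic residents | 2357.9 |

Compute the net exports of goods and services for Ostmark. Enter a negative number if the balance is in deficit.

-2982.6

Goods: 3219.0 - 3678.0 - 3086.4 + 2395.5 - 1487.9 = -2637.8
Services: 967.9 + 511.9 - 1824.6 = -344.8
Trade balance = -2637.8 + (-344.8) = -2982.6
(Excluded from the trade balance — primary income: compensation earned by residents employed abroad 297.5; secondary income: official development assistance provided to other countries 378.4, personal remittances received from nationals working abroad 678.3, personal remittances sent abroad by immigrant workers 190.1; financial account: borrowing by resident firms from foreign banks 633.8, foreign purchases of equities on the domestic stock exchange 852.1, acquisition of a foreign subsidiary by a resident firm (outward FDI) 1808.1, inward foreign direct investment in the manufacturing sector 2165.4, domestic pension funds' purchases of foreign equities 1623.3, purchases of foreign government bonds by domestic residents 2357.9.)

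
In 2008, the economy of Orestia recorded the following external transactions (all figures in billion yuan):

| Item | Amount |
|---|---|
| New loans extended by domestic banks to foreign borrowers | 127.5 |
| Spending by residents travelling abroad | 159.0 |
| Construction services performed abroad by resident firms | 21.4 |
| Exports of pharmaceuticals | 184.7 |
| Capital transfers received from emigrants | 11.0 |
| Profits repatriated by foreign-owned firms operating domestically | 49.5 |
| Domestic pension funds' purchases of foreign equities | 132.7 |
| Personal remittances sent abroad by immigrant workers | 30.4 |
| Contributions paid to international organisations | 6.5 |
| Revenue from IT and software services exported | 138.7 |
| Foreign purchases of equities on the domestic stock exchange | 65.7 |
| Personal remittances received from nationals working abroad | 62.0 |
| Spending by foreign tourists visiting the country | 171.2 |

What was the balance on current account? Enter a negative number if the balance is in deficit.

332.6

Goods: 184.7
Services: 171.2 + 21.4 + 138.7 - 159.0 = 172.3
Primary income: -49.5
Secondary income: -30.4 + 62.0 - 6.5 = 25.1
Current account = 184.7 + 172.3 + (-49.5) + 25.1 = 332.6
(Excluded from the current account — financial account: new loans extended by domestic banks to foreign borrowers 127.5, domestic pension funds' purchases of foreign equities 132.7, foreign purchases of equities on the domestic stock exchange 65.7; capital account: capital transfers received from emigrants 11.0.)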